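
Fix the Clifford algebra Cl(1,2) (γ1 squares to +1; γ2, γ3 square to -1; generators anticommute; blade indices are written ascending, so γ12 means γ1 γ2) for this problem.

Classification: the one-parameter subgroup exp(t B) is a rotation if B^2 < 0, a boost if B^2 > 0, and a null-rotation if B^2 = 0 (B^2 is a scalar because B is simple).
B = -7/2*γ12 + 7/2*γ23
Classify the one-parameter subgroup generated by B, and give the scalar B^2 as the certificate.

B^2 term by term: the squares give (-7/2)^2*(γ12)^2 + (7/2)^2*(γ23)^2 = 49/4*(+1) + 49/4*(-1) = 0 (each basis 2-blade squares to minus the product of its generators' squares); cross terms between blades sharing an index anticommute and cancel. So B^2 = 0.
Answer: null-rotation, certificate B^2 = 0. The scalar 0 is the complete invariant here: its sign names the subgroup type.


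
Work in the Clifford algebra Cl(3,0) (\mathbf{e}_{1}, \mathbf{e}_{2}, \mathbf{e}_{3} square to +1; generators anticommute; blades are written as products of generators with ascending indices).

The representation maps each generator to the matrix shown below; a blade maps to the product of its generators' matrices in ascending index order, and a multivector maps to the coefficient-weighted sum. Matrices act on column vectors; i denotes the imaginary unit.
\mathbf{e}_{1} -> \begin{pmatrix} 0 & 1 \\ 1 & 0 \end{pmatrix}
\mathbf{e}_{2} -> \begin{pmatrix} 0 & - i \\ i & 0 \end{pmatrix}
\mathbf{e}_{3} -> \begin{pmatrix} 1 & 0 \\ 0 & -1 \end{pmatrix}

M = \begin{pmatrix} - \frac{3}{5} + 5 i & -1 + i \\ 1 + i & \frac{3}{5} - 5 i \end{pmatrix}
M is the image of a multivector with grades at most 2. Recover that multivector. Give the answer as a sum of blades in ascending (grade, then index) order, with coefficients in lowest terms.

Method: 1, rho(e_{1}), rho(e_{2}), rho(e_{3}) form a trace-orthogonal basis of the 2x2 complex matrices (tr(X Y) = 2 if X = Y, else 0), so M = m0*1 + m1*rho(e_{1}) + m2*rho(e_{2}) + m3*rho(e_{3}) with m0 = tr(M)/2 = 0, m1 = tr(M rho(e_{1}))/2 = i, m2 = tr(M rho(e_{2}))/2 = - i, m3 = tr(M rho(e_{3}))/2 = - \frac{3}{5} + 5 i.
Multiplying table entries, the bivector images are rho(e_{1} e_{2}) = i*rho(e_{3}), rho(e_{1} e_{3}) = -i*rho(e_{2}), rho(e_{2} e_{3}) = i*rho(e_{1}); with real blade coefficients the real parts of m0..m3 are the coefficients of 1, e_{1}, e_{2}, e_{3} and the imaginary parts give the bivectors (e_{2} e_{3}: Im m1, e_{1} e_{3}: -Im m2, e_{1} e_{2}: Im m3).
Answer: -\frac{3}{5} e_{3} + 5 e_{1} e_{2} + e_{1} e_{3} + e_{2} e_{3}


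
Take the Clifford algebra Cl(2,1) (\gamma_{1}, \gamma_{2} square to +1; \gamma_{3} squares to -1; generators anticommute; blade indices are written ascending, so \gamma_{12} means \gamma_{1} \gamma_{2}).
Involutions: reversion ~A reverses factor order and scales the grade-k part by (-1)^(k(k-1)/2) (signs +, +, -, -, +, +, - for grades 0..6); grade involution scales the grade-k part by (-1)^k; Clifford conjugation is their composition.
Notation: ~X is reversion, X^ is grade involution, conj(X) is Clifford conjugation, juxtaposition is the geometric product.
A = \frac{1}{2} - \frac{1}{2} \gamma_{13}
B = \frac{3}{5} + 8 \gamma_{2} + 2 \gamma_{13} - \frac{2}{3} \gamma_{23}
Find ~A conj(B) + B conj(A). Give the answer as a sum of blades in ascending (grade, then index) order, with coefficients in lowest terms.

first term: -\frac{7}{10} - 4 \gamma_{2} + \frac{1}{3} \gamma_{12} - \frac{7}{10} \gamma_{13} + \frac{1}{3} \gamma_{23} + 4 \gamma_{123}
second term: \frac{13}{10} + 4 \gamma_{2} + \frac{1}{3} \gamma_{12} + \frac{13}{10} \gamma_{13} - \frac{1}{3} \gamma_{23} - 4 \gamma_{123}
Answer: \frac{3}{5} + \frac{2}{3} \gamma_{12} + \frac{3}{5} \gamma_{13}


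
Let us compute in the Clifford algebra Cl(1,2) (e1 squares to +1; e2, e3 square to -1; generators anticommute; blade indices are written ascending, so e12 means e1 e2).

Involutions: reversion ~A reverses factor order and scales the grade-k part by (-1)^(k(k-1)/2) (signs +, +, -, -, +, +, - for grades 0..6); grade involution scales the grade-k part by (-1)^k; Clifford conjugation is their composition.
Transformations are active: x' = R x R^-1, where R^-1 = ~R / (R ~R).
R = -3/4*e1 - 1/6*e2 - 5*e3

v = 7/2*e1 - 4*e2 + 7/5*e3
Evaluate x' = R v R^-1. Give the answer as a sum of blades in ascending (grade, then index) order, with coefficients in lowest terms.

~R = -3/4*e1 - 1/6*e2 - 5*e3, and R ~R = -3523/144, so R^-1 = ~R / (-3523/144).
R v = 89/24 + 43/12*e12 + 329/20*e13 - 607/30*e23
Answer: -23059/7046*e1 + 14270/3523*e2 + 2039/17615*e3


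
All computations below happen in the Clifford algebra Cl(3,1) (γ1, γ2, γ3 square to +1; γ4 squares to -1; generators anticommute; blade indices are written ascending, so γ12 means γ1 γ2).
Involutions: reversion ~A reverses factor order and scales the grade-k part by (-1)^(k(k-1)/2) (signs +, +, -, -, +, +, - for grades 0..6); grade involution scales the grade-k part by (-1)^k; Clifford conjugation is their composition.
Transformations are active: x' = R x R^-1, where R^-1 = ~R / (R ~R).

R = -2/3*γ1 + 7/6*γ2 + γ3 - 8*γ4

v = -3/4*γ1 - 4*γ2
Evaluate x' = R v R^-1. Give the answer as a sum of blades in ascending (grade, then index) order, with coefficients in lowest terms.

~R = -2/3*γ1 + 7/6*γ2 + γ3 - 8*γ4, and R ~R = -2203/36, so R^-1 = ~R / (-2203/36).
R v = -25/6 + 85/24*γ12 + 3/4*γ13 - 6*γ14 + 4*γ23 - 32*γ24
Answer: 5809/8812*γ1 + 9162/2203*γ2 + 300/2203*γ3 - 2400/2203*γ4


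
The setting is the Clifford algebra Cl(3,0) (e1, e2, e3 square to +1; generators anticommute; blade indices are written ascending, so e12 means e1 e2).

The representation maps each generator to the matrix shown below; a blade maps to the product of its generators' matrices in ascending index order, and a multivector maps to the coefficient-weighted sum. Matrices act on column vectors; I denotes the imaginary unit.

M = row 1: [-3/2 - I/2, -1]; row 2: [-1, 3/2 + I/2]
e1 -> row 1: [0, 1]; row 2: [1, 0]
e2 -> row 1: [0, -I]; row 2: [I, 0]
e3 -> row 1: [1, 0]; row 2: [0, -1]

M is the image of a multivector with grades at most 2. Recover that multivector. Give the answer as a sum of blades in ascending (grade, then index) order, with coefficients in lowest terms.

Method: 1, rho(e1), rho(e2), rho(e3) form a trace-orthogonal basis of the 2x2 complex matrices (tr(X Y) = 2 if X = Y, else 0), so M = m0*1 + m1*rho(e1) + m2*rho(e2) + m3*rho(e3) with m0 = tr(M)/2 = 0, m1 = tr(M rho(e1))/2 = -1, m2 = tr(M rho(e2))/2 = 0, m3 = tr(M rho(e3))/2 = -3/2 - I/2.
Multiplying table entries, the bivector images are rho(e12) = I*rho(e3), rho(e13) = -I*rho(e2), rho(e23) = I*rho(e1); with real blade coefficients the real parts of m0..m3 are the coefficients of 1, e1, e2, e3 and the imaginary parts give the bivectors (e23: Im m1, e13: -Im m2, e12: Im m3).
Answer: -e1 - 3/2*e3 - 1/2*e12


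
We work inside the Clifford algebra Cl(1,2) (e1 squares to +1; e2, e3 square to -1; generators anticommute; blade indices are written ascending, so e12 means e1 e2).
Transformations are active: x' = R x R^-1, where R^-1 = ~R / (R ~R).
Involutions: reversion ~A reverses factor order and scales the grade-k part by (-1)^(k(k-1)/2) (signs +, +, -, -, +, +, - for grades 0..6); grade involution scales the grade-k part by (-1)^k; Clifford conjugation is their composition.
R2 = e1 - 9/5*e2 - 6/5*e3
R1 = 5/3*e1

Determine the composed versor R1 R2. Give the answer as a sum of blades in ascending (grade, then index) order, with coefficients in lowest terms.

Distribute over the terms of R1 (each basis-blade product reordered to ascending indices, repeated generators contracted through their squares):
(5/3*e1) R2 = 5/3 - 3*e12 - 2*e13
Answer: 5/3 - 3*e12 - 2*e13


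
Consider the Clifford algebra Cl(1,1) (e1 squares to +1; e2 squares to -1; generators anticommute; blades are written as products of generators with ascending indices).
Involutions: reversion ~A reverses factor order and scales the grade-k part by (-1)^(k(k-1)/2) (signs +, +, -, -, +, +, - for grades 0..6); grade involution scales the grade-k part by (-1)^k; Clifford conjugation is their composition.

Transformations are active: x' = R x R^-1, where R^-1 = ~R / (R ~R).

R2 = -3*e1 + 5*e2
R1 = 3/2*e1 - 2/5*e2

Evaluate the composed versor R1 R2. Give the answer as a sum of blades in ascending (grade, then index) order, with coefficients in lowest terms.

Distribute over the terms of R1 (each basis-blade product reordered to ascending indices, repeated generators contracted through their squares):
(3/2*e1) R2 = -9/2 + 15/2*e1 e2
(-2/5*e2) R2 = 2 - 6/5*e1 e2
Summing the partial products and collecting blades:
Answer: -5/2 + 63/10*e1 e2


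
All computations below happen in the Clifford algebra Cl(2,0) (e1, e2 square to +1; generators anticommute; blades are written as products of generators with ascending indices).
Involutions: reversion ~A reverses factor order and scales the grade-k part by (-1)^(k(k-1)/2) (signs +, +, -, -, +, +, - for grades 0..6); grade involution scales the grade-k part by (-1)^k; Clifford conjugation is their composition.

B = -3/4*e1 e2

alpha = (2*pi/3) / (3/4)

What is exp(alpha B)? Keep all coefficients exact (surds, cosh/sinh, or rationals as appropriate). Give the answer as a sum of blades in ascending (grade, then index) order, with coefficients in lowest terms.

B^2 = (-3/4)^2*(e1 e2)^2 = 9/16*(-1) = -9/16 (a basis 2-blade squares to minus the product of its generators' squares).
B^2 = -9/16 — B^2 < 0, so the exponential closes trigonometrically: l = 3/4, alpha*l = 2*pi/3, so exp(alpha B) = cos(2*pi/3) + (sin(2*pi/3)/(3/4))*B = -1/2 + (2*sqrt(3)/3)*B.
Answer: -1/2 - sqrt(3)/2*e1 e2


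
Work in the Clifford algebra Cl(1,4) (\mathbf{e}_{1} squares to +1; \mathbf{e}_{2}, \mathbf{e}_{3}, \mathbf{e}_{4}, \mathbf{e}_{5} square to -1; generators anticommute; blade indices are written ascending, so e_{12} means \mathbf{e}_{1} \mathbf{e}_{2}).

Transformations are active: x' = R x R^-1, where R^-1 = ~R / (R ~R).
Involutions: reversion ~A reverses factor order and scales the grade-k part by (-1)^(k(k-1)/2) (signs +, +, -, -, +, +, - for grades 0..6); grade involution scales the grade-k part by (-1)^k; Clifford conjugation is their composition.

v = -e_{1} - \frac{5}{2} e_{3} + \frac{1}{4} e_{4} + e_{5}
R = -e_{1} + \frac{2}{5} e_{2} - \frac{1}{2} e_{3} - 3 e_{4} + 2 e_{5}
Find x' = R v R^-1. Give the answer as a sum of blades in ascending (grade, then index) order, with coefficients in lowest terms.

~R = -e_{1} + \frac{2}{5} e_{2} - \frac{1}{2} e_{3} - 3 e_{4} + 2 e_{5}, and R ~R = -\frac{1241}{100}, so R^-1 = ~R / (-\frac{1241}{100}).
R v = -\frac{3}{2} + \frac{2}{5} e_{12} + 2 e_{13} - \frac{13}{4} e_{14} + e_{15} - e_{23} + \frac{1}{10} e_{24} + \frac{2}{5} e_{25} - \frac{61}{8} e_{34} + \frac{9}{2} e_{35} - \frac{7}{2} e_{45}
Answer: \frac{941}{1241} e_{1} + \frac{120}{1241} e_{2} + \frac{5905}{2482} e_{3} - \frac{4841}{4964} e_{4} - \frac{641}{1241} e_{5}


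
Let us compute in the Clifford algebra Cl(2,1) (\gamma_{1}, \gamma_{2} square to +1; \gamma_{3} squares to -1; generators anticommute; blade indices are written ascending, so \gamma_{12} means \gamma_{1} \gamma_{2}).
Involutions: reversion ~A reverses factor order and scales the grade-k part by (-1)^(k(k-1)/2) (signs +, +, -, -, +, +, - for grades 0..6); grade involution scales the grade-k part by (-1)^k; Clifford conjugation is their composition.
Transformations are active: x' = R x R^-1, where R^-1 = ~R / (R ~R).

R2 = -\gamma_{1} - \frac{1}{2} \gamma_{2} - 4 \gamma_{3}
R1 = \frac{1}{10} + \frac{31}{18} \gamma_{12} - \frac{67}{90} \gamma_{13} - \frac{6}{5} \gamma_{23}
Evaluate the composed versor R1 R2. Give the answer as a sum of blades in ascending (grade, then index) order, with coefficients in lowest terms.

Distribute over the terms of R2 (each basis-blade product reordered to ascending indices, repeated generators contracted through their squares):
R1 (-\gamma_{1}) = -\frac{1}{10} \gamma_{1} + \frac{31}{18} \gamma_{2} - \frac{67}{90} \gamma_{3} + \frac{6}{5} \gamma_{123}
R1 (-\frac{1}{2} \gamma_{2}) = -\frac{31}{36} \gamma_{1} - \frac{1}{20} \gamma_{2} - \frac{3}{5} \gamma_{3} - \frac{67}{180} \gamma_{123}
R1 (-4 \gamma_{3}) = -\frac{134}{45} \gamma_{1} - \frac{24}{5} \gamma_{2} - \frac{2}{5} \gamma_{3} - \frac{62}{9} \gamma_{123}
Summing the partial products and collecting blades:
Answer: -\frac{709}{180} \gamma_{1} - \frac{563}{180} \gamma_{2} - \frac{157}{90} \gamma_{3} - \frac{1091}{180} \gamma_{123}


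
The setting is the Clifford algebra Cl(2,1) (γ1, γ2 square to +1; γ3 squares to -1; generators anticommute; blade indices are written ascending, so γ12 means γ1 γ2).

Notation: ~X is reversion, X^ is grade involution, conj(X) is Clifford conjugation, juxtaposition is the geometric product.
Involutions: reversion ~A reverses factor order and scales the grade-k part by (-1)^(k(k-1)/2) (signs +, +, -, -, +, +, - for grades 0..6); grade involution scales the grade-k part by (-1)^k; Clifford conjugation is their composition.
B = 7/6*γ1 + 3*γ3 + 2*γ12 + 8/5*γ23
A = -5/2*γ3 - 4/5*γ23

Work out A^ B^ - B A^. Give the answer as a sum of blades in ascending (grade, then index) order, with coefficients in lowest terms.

first term: 311/50 + 8/5*γ2 + 271/60*γ13 + 89/15*γ123
second term: -439/50 - 32/5*γ2 + 79/60*γ13 + 61/15*γ123
Answer: 15 + 8*γ2 + 16/5*γ13 + 28/15*γ123


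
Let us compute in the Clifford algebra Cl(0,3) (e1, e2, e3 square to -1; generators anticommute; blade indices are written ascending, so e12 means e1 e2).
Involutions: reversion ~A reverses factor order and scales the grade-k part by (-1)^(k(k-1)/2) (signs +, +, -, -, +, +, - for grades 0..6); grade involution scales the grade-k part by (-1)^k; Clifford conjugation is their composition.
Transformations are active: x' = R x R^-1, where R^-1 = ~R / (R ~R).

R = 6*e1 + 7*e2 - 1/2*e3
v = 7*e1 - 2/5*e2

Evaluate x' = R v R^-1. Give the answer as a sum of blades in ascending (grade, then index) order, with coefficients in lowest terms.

~R = 6*e1 + 7*e2 - 1/2*e3, and R ~R = -341/4, so R^-1 = ~R / (-341/4).
R v = -196/5 - 257/5*e12 + 7/2*e13 - 1/5*e23
Answer: -2527/1705*e1 + 11658/1705*e2 - 784/1705*e3


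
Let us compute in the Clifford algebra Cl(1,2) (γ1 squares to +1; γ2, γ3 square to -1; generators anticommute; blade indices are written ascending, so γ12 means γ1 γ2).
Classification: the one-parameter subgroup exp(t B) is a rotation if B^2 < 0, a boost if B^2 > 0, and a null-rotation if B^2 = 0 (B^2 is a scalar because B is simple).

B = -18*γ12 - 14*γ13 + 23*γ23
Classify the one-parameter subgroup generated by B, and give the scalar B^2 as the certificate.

B^2 term by term: the squares give (-18)^2*(γ12)^2 + (-14)^2*(γ13)^2 + (23)^2*(γ23)^2 = 324*(+1) + 196*(+1) + 529*(-1) = -9 (each basis 2-blade squares to minus the product of its generators' squares); cross terms between blades sharing an index anticommute and cancel. So B^2 = -9.
Answer: rotation, certificate B^2 = -9. The scalar -9 is the complete invariant here: its sign names the subgroup type.


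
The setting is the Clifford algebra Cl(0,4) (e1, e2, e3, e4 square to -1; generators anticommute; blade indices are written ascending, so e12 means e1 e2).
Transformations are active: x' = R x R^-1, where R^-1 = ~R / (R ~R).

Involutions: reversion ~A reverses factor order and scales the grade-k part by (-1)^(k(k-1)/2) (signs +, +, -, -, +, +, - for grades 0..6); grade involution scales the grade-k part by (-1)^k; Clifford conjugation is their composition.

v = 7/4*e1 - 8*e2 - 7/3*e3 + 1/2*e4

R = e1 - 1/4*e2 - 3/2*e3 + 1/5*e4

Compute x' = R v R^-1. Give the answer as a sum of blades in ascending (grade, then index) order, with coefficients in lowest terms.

~R = e1 - 1/4*e2 - 3/2*e3 + 1/5*e4, and R ~R = -1341/400, so R^-1 = ~R / (-1341/400).
R v = -147/20 - 121/16*e12 + 7/24*e13 + 3/20*e14 - 137/12*e23 + 59/40*e24 - 17/60*e34
Answer: 4711/1788*e1 + 3086/447*e2 - 1897/447*e3 + 337/894*e4


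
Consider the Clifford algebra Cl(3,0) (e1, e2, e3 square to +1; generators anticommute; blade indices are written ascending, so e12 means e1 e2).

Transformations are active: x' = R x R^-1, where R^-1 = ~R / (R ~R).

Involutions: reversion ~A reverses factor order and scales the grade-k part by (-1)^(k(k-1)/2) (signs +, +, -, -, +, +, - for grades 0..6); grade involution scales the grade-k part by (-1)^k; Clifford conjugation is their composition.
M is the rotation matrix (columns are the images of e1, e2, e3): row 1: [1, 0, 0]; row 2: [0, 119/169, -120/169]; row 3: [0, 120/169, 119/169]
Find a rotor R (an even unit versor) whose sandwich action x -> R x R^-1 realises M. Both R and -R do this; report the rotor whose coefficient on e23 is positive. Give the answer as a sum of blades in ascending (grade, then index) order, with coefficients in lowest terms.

Method: write R = a + b12*e12 + b13*e13 + b23*e23 with a^2 + b12^2 + b13^2 + b23^2 = 1 (so R^-1 = ~R). Expanding the columns R e_j ~R gives tr M = 4a^2 - 1 and, from the antisymmetric part, M21 - M12 = -4a*b12, M13 - M31 = 4a*b13, M32 - M23 = -4a*b23.
Here tr M = 407/169, so a^2 = (1 + tr M)/4 = 144/169 and a = ±12/13. Taking a = 12/13: M21 - M12 = 0, M13 - M31 = 0, M32 - M23 = 240/169, giving b12 = 0, b13 = 0, b23 = -5/13, i.e. R = 12/13 - 5/13*e23.
Its e23 coefficient is negative, so report the other preimage -R.
Answer: -12/13 + 5/13*e23. Sheet selection: the two-to-one cover makes ±R indistinguishable at the matrix level (trace 407/169), so uniqueness comes from the required sign on e23.


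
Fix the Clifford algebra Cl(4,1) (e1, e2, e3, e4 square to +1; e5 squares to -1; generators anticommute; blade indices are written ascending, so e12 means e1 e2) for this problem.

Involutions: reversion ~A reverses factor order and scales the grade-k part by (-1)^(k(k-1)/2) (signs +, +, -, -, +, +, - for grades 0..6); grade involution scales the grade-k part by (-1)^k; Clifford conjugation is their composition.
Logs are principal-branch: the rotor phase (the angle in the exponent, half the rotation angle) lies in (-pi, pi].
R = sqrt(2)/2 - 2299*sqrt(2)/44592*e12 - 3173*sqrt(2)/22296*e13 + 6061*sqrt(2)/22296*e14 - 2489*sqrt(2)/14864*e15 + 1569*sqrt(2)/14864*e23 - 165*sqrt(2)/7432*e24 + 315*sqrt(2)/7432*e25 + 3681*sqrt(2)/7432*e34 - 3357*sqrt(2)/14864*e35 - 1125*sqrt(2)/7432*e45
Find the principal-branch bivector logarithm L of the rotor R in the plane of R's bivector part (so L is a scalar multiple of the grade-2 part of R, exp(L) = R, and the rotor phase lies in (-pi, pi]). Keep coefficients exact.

The scalar part of R is sqrt(2)/2, which fixes the principal-branch rotor phase; the unit plane is then the bivector part divided by the sine of that phase, and L is that plane scaled by the phase.
Concretely: cos(phase) = sqrt(2)/2 gives phase = ±pi/4, and since phase/sin(phase) is even the sign is immaterial: L = (phase/sin(phase)) * <R>_2 = (sqrt(2)*pi/4) * <R>_2.
Answer: -2299*pi/89184*e12 - 3173*pi/44592*e13 + 6061*pi/44592*e14 - 2489*pi/29728*e15 + 1569*pi/29728*e23 - 165*pi/14864*e24 + 315*pi/14864*e25 + 3681*pi/14864*e34 - 3357*pi/29728*e35 - 1125*pi/14864*e45


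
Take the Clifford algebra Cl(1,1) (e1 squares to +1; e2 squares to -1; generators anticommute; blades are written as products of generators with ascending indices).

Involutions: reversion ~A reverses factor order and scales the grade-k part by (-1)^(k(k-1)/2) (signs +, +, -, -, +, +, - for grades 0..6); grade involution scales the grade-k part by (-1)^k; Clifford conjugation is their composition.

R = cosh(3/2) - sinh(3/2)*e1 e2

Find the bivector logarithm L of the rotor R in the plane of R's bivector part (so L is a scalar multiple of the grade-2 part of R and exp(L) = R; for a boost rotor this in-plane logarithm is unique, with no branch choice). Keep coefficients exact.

The scalar part of R is cosh(3/2), which fixes the rapidity magnitude through cosh (cosh is even, so it cannot fix the sign — the bivector part carries that); dividing the bivector part by sinh of the rapidity gives the plane, and L = rapidity * plane, where the joint sign ambiguity of (rapidity, plane) cancels in the product.
Concretely: cosh(rapidity) = cosh(3/2) gives rapidity = ±3/2, and since rapidity/sinh(rapidity) is even the sign is immaterial: L = (rapidity/sinh(rapidity)) * <R>_2 = (3/(2*sinh(3/2))) * <R>_2.
Answer: -3/2*e1 e2


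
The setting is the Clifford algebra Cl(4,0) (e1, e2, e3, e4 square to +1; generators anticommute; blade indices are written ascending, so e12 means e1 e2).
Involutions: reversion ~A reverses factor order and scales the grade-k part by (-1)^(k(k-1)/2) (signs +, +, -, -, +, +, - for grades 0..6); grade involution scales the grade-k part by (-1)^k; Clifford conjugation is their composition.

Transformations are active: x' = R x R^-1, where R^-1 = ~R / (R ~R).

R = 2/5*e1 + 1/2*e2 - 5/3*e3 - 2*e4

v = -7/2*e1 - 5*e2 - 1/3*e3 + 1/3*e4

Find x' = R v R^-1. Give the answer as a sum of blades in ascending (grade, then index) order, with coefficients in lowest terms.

~R = 2/5*e1 + 1/2*e2 - 5/3*e3 - 2*e4, and R ~R = 6469/900, so R^-1 = ~R / (6469/900).
R v = -361/90 - 1/4*e12 - 179/30*e13 - 103/15*e14 - 17/2*e23 - 59/6*e24 - 11/9*e34
Answer: 39507/12938*e1 + 28735/6469*e2 + 42569/19407*e3 + 36851/19407*e4


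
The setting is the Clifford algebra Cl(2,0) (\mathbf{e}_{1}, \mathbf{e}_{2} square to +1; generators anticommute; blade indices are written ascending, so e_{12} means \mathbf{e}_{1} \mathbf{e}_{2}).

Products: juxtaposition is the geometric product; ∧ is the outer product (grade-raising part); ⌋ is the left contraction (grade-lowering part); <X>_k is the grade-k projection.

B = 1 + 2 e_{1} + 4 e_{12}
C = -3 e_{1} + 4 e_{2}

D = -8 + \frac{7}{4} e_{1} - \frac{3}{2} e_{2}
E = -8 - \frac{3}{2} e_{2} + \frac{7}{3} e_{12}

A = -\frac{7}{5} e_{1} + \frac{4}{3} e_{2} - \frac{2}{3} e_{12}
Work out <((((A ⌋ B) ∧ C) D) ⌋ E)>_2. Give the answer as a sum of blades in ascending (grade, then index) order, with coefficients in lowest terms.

step 1: -\frac{2}{15} - \frac{16}{3} e_{1} - \frac{28}{5} e_{2}
step 2: \frac{2}{5} e_{1} - \frac{8}{15} e_{2} - \frac{572}{15} e_{12}
step 3: \frac{3}{2} + 54 e_{1} + 71 e_{2} + \frac{1527}{5} e_{12}
step 4: -\frac{8311}{10} - \frac{497}{3} e_{1} + \frac{495}{4} e_{2} + \frac{7}{2} e_{12}
step 5: \frac{7}{2} e_{12}
Answer: \frac{7}{2} e_{12}


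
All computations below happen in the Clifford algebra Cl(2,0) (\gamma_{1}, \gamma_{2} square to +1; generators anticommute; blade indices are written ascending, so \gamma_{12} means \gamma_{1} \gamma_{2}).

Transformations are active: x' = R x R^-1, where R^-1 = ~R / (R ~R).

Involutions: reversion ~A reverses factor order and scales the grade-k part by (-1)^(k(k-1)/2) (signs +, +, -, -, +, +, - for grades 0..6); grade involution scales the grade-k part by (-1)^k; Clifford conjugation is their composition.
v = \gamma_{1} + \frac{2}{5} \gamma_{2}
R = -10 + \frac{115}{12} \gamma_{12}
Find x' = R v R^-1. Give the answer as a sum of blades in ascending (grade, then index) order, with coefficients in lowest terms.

~R = -10 - \frac{115}{12} \gamma_{12}, and R ~R = \frac{27625}{144}, so R^-1 = ~R / (\frac{27625}{144}).
R v = -\frac{37}{6} \gamma_{1} - \frac{163}{12} \gamma_{2}
Answer: -\frac{1973}{5525} \gamma_{1} + \frac{5614}{5525} \gamma_{2}


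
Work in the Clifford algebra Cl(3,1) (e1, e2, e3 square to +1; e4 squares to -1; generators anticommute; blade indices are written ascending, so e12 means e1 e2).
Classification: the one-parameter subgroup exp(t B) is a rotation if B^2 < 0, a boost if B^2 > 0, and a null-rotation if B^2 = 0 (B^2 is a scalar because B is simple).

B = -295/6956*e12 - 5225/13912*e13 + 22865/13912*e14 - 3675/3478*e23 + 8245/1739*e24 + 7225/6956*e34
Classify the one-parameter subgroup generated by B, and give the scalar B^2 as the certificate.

B^2 term by term: the squares give (-295/6956)^2*(e12)^2 + (-5225/13912)^2*(e13)^2 + (22865/13912)^2*(e14)^2 + (-3675/3478)^2*(e23)^2 + (8245/1739)^2*(e24)^2 + (7225/6956)^2*(e34)^2 = 87025/48385936*(-1) + 27300625/193543744*(-1) + 522808225/193543744*(+1) + 13505625/12096484*(-1) + 67980025/3024121*(+1) + 52200625/48385936*(+1) = 25 (each basis 2-blade squares to minus the product of its generators' squares); cross terms between blades sharing an index anticommute and cancel; the commuting (index-disjoint) pairs give grade-4 terms 2*c*c'*(blade product), which cancel blade by blade — e1234: -2131375/24192968 + 43080125/12096484 - 84028875/24192968 = 0 — confirming B is simple. So B^2 = 25.
Answer: boost, certificate B^2 = 25. Note: conjugating B changes its blade decomposition but never the scalar B^2 = 25, whose sign settles the classification.


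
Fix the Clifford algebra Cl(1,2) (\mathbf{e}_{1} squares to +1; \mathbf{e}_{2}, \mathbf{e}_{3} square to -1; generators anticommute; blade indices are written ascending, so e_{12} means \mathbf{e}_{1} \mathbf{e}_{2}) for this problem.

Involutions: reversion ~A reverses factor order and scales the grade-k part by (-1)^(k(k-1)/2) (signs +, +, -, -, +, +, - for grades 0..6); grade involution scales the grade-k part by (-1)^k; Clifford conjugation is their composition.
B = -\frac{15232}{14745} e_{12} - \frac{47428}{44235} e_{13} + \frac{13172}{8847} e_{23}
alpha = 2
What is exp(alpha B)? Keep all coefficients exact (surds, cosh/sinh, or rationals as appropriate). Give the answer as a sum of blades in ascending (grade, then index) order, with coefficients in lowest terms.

B^2 term by term: the squares give (-\frac{15232}{14745})^2*(e_{12})^2 + (-\frac{47428}{44235})^2*(e_{13})^2 + (\frac{13172}{8847})^2*(e_{23})^2 = \frac{232013824}{217415025}*(+1) + \frac{2249415184}{1956735225}*(+1) + \frac{173501584}{78269409}*(-1) = 0 (each basis 2-blade squares to minus the product of its generators' squares); cross terms between blades sharing an index anticommute and cancel. So B^2 = 0.
B^2 = 0, and the exponential is exactly linear here: exp(alpha B) = 1 + alpha B (parabolic case).
Answer: 1 - \frac{30464}{14745} e_{12} - \frac{94856}{44235} e_{13} + \frac{26344}{8847} e_{23}


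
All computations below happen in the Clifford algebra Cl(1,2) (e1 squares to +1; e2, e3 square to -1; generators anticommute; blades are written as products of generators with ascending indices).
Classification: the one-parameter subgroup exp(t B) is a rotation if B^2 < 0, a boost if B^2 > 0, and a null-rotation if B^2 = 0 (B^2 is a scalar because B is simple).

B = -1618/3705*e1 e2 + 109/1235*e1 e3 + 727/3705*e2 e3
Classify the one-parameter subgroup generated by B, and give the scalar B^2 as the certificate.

B^2 term by term: the squares give (-1618/3705)^2*(e1 e2)^2 + (109/1235)^2*(e1 e3)^2 + (727/3705)^2*(e2 e3)^2 = 2617924/13727025*(+1) + 11881/1525225*(+1) + 528529/13727025*(-1) = 4/25 (each basis 2-blade squares to minus the product of its generators' squares); cross terms between blades sharing an index anticommute and cancel. So B^2 = 4/25.
Answer: boost, certificate B^2 = 4/25. The class reads off the invariant scalar 4/25 directly.


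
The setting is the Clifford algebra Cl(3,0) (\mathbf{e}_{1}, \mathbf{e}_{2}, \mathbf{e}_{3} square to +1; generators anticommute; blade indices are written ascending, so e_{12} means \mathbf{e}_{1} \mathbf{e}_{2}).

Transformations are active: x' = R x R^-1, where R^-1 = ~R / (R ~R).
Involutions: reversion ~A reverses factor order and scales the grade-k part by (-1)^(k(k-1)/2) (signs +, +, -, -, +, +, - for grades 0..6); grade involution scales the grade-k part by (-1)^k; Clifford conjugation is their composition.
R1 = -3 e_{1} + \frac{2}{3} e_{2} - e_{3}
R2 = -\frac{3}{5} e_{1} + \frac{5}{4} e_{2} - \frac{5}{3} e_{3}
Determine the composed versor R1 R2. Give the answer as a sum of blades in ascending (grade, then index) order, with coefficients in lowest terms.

Distribute over the terms of R1 (each basis-blade product reordered to ascending indices, repeated generators contracted through their squares):
(-3 e_{1}) R2 = \frac{9}{5} - \frac{15}{4} e_{12} + 5 e_{13}
(\frac{2}{3} e_{2}) R2 = \frac{5}{6} + \frac{2}{5} e_{12} - \frac{10}{9} e_{23}
(-e_{3}) R2 = \frac{5}{3} - \frac{3}{5} e_{13} + \frac{5}{4} e_{23}
Summing the partial products and collecting blades:
Answer: \frac{43}{10} - \frac{67}{20} e_{12} + \frac{22}{5} e_{13} + \frac{5}{36} e_{23}


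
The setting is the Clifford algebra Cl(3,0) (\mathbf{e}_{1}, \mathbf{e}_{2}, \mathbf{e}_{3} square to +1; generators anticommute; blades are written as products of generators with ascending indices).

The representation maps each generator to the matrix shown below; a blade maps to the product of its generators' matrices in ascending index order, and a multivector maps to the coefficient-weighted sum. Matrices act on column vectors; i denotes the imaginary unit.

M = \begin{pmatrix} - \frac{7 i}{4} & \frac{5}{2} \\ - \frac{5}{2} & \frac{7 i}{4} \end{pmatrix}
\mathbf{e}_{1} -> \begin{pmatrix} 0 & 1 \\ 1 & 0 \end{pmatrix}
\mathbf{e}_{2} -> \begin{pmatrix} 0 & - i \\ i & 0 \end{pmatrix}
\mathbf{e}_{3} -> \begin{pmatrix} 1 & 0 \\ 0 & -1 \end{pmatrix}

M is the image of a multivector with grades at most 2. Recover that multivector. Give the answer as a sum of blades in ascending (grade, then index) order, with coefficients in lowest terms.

Method: 1, rho(e_{1}), rho(e_{2}), rho(e_{3}) form a trace-orthogonal basis of the 2x2 complex matrices (tr(X Y) = 2 if X = Y, else 0), so M = m0*1 + m1*rho(e_{1}) + m2*rho(e_{2}) + m3*rho(e_{3}) with m0 = tr(M)/2 = 0, m1 = tr(M rho(e_{1}))/2 = 0, m2 = tr(M rho(e_{2}))/2 = \frac{5 i}{2}, m3 = tr(M rho(e_{3}))/2 = - \frac{7 i}{4}.
Multiplying table entries, the bivector images are rho(e_{1} e_{2}) = i*rho(e_{3}), rho(e_{1} e_{3}) = -i*rho(e_{2}), rho(e_{2} e_{3}) = i*rho(e_{1}); with real blade coefficients the real parts of m0..m3 are the coefficients of 1, e_{1}, e_{2}, e_{3} and the imaginary parts give the bivectors (e_{2} e_{3}: Im m1, e_{1} e_{3}: -Im m2, e_{1} e_{2}: Im m3).
Answer: -\frac{7}{4} e_{1} e_{2} - \frac{5}{2} e_{1} e_{3}


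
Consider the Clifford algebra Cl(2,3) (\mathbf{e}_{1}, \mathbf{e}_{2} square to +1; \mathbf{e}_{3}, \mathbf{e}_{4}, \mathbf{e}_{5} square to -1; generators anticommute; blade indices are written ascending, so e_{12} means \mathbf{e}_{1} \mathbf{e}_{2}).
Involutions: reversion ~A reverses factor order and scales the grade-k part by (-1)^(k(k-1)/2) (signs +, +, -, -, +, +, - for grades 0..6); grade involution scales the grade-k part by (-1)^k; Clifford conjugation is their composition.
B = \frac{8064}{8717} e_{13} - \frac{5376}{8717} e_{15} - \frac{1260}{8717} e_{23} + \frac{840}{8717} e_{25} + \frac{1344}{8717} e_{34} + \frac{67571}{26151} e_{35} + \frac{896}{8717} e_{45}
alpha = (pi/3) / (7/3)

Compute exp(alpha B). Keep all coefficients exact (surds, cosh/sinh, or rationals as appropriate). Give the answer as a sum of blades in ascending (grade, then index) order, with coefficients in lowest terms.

B^2 term by term: the squares give (\frac{8064}{8717})^2*(e_{13})^2 + (-\frac{5376}{8717})^2*(e_{15})^2 + (-\frac{1260}{8717})^2*(e_{23})^2 + (\frac{840}{8717})^2*(e_{25})^2 + (\frac{1344}{8717})^2*(e_{34})^2 + (\frac{67571}{26151})^2*(e_{35})^2 + (\frac{896}{8717})^2*(e_{45})^2 = \frac{65028096}{75986089}*(+1) + \frac{28901376}{75986089}*(+1) + \frac{1587600}{75986089}*(+1) + \frac{705600}{75986089}*(+1) + \frac{1806336}{75986089}*(-1) + \frac{4565840041}{683874801}*(-1) + \frac{802816}{75986089}*(-1) = -\frac{49}{9} (each basis 2-blade squares to minus the product of its generators' squares); cross terms between blades sharing an index anticommute and cancel; the commuting (index-disjoint) pairs give grade-4 terms 2*c*c'*(blade product), which cancel blade by blade — e_{1235}: -\frac{13547520}{75986089} + \frac{13547520}{75986089} = 0; e_{1345}: \frac{14450688}{75986089} - \frac{14450688}{75986089} = 0; e_{2345}: -\frac{2257920}{75986089} + \frac{2257920}{75986089} = 0 — confirming B is simple. So B^2 = -\frac{49}{9}.
B^2 = -\frac{49}{9} — B^2 < 0, so the exponential closes trigonometrically: l = \frac{7}{3}, alpha*l = \frac{\pi}{3}, so exp(alpha B) = cos(\frac{\pi}{3}) + (sin(\frac{\pi}{3})/(\frac{7}{3}))*B = \frac{1}{2} + (\frac{3 \sqrt{3}}{14})*B.
Answer: \frac{1}{2} + \frac{1728 \sqrt{3}}{8717} e_{13} - \frac{1152 \sqrt{3}}{8717} e_{15} - \frac{270 \sqrt{3}}{8717} e_{23} + \frac{180 \sqrt{3}}{8717} e_{25} + \frac{288 \sqrt{3}}{8717} e_{34} + \frac{9653 \sqrt{3}}{17434} e_{35} + \frac{192 \sqrt{3}}{8717} e_{45}


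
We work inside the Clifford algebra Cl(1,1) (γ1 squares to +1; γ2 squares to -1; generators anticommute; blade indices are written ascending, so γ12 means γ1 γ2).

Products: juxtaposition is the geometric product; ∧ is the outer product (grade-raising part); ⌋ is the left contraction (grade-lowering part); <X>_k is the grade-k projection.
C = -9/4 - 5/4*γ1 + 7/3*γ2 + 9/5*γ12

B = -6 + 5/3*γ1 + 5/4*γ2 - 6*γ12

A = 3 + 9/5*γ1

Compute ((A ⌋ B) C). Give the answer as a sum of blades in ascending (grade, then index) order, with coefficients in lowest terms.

step 1: -15 + 5*γ1 - 141/20*γ2 - 18*γ12
step 2: 231/20 + 3681/100*γ1 - 2611/80*γ2 + 785/48*γ12
Answer: 231/20 + 3681/100*γ1 - 2611/80*γ2 + 785/48*γ12


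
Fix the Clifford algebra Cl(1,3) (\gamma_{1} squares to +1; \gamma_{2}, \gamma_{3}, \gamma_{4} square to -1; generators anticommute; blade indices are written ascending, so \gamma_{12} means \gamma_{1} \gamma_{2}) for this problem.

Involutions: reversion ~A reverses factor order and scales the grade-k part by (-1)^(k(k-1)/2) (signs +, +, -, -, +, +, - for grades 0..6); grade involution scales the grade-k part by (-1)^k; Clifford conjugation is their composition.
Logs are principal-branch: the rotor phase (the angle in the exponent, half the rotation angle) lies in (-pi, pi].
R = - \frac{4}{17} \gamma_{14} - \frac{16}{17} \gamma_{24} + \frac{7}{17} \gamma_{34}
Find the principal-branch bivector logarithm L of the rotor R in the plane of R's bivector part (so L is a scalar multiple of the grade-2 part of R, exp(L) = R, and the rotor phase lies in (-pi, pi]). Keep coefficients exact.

The scalar part of R is 0, so the principal-branch rotor phase is pinned; divide the bivector part by its sine to get the unit plane — L is the phase times that plane.
Concretely: cos(phase) = 0 gives phase = ±\frac{\pi}{2}, and since phase/sin(phase) is even the sign is immaterial: L = (phase/sin(phase)) * <R>_2 = (\frac{\pi}{2}) * <R>_2.
Answer: - \frac{2 \pi}{17} \gamma_{14} - \frac{8 \pi}{17} \gamma_{24} + \frac{7 \pi}{34} \gamma_{34}


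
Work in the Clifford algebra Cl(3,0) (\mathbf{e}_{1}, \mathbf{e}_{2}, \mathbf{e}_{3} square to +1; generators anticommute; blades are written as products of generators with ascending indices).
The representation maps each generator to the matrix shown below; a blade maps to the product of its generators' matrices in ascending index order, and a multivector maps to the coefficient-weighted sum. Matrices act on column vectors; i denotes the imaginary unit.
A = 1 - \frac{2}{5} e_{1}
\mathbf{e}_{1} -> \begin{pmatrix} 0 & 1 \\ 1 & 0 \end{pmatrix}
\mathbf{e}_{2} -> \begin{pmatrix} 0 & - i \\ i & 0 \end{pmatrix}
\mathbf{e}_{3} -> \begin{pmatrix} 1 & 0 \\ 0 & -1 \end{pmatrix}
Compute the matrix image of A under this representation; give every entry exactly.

M = (1)*1 + (-\frac{2}{5})*rho(e_{1}), summed entrywise (1 is the identity matrix):
Answer: \begin{pmatrix} 1 & - \frac{2}{5} \\ - \frac{2}{5} & 1 \end{pmatrix}


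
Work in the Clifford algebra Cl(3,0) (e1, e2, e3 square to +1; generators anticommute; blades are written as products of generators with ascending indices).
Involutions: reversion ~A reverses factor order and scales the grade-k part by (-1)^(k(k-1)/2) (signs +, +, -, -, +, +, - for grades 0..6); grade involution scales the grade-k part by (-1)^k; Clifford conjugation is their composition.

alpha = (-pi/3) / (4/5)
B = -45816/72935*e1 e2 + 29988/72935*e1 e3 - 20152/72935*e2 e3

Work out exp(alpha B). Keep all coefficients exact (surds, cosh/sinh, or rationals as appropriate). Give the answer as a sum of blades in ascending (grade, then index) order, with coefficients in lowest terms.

B^2 term by term: the squares give (-45816/72935)^2*(e1 e2)^2 + (29988/72935)^2*(e1 e3)^2 + (-20152/72935)^2*(e2 e3)^2 = 2099105856/5319514225*(-1) + 899280144/5319514225*(-1) + 406103104/5319514225*(-1) = -16/25 (each basis 2-blade squares to minus the product of its generators' squares); cross terms between blades sharing an index anticommute and cancel. So B^2 = -16/25.
B^2 = -16/25 — the series telescopes trigonometrically here: l = 4/5, alpha*l = -pi/3, so exp(alpha B) = cos(-pi/3) + (sin(-pi/3)/(4/5))*B = 1/2 + (-5*sqrt(3)/8)*B.
Answer: 1/2 + 5727*sqrt(3)/14587*e1 e2 - 7497*sqrt(3)/29174*e1 e3 + 2519*sqrt(3)/14587*e2 e3


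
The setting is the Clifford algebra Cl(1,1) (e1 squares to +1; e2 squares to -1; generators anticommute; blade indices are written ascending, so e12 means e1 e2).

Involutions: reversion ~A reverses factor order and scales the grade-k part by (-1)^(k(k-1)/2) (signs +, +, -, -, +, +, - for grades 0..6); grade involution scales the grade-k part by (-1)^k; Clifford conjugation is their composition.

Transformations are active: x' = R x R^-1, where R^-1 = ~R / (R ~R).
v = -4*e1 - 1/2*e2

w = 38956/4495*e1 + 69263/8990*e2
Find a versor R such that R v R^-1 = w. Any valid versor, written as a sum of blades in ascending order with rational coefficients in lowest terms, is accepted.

The midline construction: v and w both square to 63/4, so reflecting in their sum 20976/4495*e1 + 32384/4495*e2 exchanges them.
Answer: 20976/4495*e1 + 32384/4495*e2


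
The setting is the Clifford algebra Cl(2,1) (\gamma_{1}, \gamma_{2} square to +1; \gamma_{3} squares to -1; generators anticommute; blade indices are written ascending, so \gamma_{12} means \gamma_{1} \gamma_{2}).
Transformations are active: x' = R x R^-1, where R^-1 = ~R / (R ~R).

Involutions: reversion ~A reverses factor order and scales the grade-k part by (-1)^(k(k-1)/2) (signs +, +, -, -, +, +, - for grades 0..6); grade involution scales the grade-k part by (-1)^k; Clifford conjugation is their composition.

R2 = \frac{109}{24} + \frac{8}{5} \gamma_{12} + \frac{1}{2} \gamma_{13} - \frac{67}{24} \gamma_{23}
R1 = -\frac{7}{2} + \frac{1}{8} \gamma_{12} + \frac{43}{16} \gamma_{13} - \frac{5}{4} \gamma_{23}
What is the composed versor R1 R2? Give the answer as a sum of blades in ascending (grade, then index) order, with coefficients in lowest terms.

Distribute over the terms of R1 (each basis-blade product reordered to ascending indices, repeated generators contracted through their squares):
(-\frac{7}{2}) R2 = -\frac{763}{48} - \frac{28}{5} \gamma_{12} - \frac{7}{4} \gamma_{13} + \frac{469}{48} \gamma_{23}
(\frac{1}{8} \gamma_{12}) R2 = -\frac{1}{5} + \frac{109}{192} \gamma_{12} - \frac{67}{192} \gamma_{13} - \frac{1}{16} \gamma_{23}
(\frac{43}{16} \gamma_{13}) R2 = \frac{43}{32} - \frac{2881}{384} \gamma_{12} + \frac{4687}{384} \gamma_{13} + \frac{43}{10} \gamma_{23}
(-\frac{5}{4} \gamma_{23}) R2 = \frac{335}{96} + \frac{5}{8} \gamma_{12} + 2 \gamma_{13} - \frac{545}{96} \gamma_{23}
Summing the partial products and collecting blades:
Answer: -\frac{901}{80} - \frac{22867}{1920} \gamma_{12} + \frac{4649}{384} \gamma_{13} + \frac{1333}{160} \gamma_{23}


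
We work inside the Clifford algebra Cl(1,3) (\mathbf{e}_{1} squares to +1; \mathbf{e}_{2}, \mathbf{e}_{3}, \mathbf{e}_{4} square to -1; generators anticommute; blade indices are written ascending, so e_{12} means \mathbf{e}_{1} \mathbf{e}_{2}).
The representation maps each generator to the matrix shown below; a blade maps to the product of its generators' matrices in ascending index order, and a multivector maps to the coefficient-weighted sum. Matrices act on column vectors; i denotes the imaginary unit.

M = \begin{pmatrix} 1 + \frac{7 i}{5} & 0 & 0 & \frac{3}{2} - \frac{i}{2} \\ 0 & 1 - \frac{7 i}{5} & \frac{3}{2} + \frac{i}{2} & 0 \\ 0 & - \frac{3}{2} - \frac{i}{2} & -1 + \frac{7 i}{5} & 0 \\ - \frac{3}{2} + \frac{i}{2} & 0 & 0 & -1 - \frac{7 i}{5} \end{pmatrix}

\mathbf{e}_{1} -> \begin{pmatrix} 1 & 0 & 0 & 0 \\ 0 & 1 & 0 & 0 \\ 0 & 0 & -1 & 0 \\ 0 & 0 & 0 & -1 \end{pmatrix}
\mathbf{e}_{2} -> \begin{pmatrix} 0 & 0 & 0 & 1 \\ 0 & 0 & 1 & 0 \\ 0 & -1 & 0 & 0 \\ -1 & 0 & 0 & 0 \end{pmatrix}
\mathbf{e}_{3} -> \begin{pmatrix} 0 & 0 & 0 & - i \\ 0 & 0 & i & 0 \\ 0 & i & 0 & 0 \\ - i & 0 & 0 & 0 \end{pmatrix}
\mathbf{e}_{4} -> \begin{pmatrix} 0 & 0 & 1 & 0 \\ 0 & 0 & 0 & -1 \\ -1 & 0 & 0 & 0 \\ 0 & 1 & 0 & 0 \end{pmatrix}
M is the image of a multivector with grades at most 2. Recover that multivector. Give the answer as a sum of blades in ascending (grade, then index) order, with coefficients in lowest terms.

Method: the blade images are trace-orthogonal — tr(rho(e_A) rho(e_B)^-1) = 4 if A = B and 0 otherwise — and rho(e_A)^-1 = (e_A)^2 * rho(e_A) with (e_A)^2 = +1 or -1, so the coefficient of e_A in the preimage is (e_A)^2 * tr(M rho(e_A))/4.
Nonzero projections over blades of grade <= 2: e_{1}: (e_{1})^2 = +1, tr(M rho(e_{1})) = 4, coefficient 1; e_{2}: (e_{2})^2 = -1, tr(M rho(e_{2})) = -6, coefficient \frac{3}{2}; e_{13}: (e_{13})^2 = +1, tr(M rho(e_{13})) = 2, coefficient \frac{1}{2}; e_{23}: (e_{23})^2 = -1, tr(M rho(e_{23})) = \frac{28}{5}, coefficient -\frac{7}{5}. Every other blade of grade <= 2 projects to 0.
Answer: e_{1} + \frac{3}{2} e_{2} + \frac{1}{2} e_{13} - \frac{7}{5} e_{23}
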